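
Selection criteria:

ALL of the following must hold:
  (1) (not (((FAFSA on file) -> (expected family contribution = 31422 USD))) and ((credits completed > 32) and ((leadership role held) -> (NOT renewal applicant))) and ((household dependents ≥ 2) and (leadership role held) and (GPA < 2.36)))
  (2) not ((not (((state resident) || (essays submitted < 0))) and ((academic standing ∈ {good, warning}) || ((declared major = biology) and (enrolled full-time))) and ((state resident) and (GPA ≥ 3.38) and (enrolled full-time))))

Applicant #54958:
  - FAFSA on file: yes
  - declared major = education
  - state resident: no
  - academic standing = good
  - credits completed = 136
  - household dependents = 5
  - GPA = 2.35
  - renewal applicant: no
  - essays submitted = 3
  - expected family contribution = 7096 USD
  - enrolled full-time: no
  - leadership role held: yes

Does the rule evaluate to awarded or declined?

Atomic conditions:
  FAFSA on file: yes → true
  expected family contribution = 31422 USD: 7096 == 31422 is false
  credits completed > 32: 136 > 32 is true
  leadership role held: yes → true
  NOT renewal applicant: no → true
  household dependents ≥ 2: 5 ≥ 2 is true
  GPA < 2.36: 2.35 < 2.36 is true
  state resident: no → false
  essays submitted < 0: 3 < 0 is false
  academic standing ∈ {good, warning}: good is in the set → true
  declared major = biology: education == biology is false
  enrolled full-time: no → false
  GPA ≥ 3.38: 2.35 ≥ 3.38 is false
Combine:
[1.1.1] true → false = false
[1.1] NOT false = true
[1.2.2] true → true = true
[1.2] true AND true = true
[1.3] true AND true AND true = true
[1] true AND true AND true = true
[2.1.1.1] false OR false = false
[2.1.1] NOT false = true
[2.1.2.2] false AND false = false
[2.1.2] true OR false = true
[2.1.3] false AND false AND false = false
[2.1] true AND true AND false = false
[2] NOT false = true
[root] true AND true = true
Overall: true → awarded

Awarded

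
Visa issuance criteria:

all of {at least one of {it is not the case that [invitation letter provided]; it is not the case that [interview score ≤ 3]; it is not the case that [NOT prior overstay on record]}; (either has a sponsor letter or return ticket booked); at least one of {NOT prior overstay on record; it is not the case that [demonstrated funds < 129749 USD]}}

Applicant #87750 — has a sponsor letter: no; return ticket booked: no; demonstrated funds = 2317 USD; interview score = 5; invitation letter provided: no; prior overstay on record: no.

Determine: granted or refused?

Atomic conditions:
  invitation letter provided: no → false
  interview score ≤ 3: 5 ≤ 3 is false
  NOT prior overstay on record: no → true
  has a sponsor letter: no → false
  return ticket booked: no → false
  demonstrated funds < 129749 USD: 2317 < 129749 is true
Combine:
[1.1] NOT false = true
[1.2] NOT false = true
[1.3] NOT true = false
[1] true OR true OR false = true
[2] false OR false = false
[3.2] NOT true = false
[3] true OR false = true
[root] true AND false AND true = false
Overall: false → refused

Refused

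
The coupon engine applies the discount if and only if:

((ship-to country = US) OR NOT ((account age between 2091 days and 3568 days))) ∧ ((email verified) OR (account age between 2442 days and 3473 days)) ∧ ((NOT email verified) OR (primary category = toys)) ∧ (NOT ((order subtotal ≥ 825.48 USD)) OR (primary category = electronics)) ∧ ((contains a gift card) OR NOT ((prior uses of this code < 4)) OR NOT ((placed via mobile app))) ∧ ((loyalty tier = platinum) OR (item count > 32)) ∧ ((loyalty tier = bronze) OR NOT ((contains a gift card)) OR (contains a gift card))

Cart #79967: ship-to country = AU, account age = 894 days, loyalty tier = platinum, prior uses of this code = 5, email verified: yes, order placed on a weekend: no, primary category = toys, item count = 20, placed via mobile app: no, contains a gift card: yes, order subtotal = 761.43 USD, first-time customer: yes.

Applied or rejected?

Atomic conditions:
  ship-to country = US: AU == US is false
  account age between 2091 days and 3568 days: 894 in [2091, 3568] is false
  email verified: yes → true
  account age between 2442 days and 3473 days: 894 in [2442, 3473] is false
  NOT email verified: yes → false
  primary category = toys: toys == toys is true
  order subtotal ≥ 825.48 USD: 761.43 ≥ 825.48 is false
  primary category = electronics: toys == electronics is false
  contains a gift card: yes → true
  prior uses of this code < 4: 5 < 4 is false
  placed via mobile app: no → false
  loyalty tier = platinum: platinum == platinum is true
  item count > 32: 20 > 32 is false
  loyalty tier = bronze: platinum == bronze is false
Combine:
[1.2] NOT false = true
[1] false OR true = true
[2] true OR false = true
[3] false OR true = true
[4.1] NOT false = true
[4] true OR false = true
[5.2] NOT false = true
[5.3] NOT false = true
[5] true OR true OR true = true
[6] true OR false = true
[7.2] NOT true = false
[7] false OR false OR true = true
[root] true AND true AND true AND true AND true AND true AND true = true
Overall: true → applied

Applied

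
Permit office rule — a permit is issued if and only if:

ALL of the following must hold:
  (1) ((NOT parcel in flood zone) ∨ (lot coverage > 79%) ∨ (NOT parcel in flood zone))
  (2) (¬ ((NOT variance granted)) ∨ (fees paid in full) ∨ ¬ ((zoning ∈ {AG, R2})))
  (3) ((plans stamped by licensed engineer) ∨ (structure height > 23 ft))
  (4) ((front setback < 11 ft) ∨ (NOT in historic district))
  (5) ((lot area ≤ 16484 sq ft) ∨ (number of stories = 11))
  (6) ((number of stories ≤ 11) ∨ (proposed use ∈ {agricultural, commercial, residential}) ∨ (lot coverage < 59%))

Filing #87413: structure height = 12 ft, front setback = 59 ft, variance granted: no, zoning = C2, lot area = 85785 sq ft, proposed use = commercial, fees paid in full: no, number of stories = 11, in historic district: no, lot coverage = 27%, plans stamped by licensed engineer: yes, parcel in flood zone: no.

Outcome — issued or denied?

Issued

Atomic conditions:
  NOT parcel in flood zone: no → true
  lot coverage > 79%: 27 > 79 is false
  NOT variance granted: no → true
  fees paid in full: no → false
  zoning ∈ {AG, R2}: C2 is not in the set → false
  plans stamped by licensed engineer: yes → true
  structure height > 23 ft: 12 > 23 is false
  front setback < 11 ft: 59 < 11 is false
  NOT in historic district: no → true
  lot area ≤ 16484 sq ft: 85785 ≤ 16484 is false
  number of stories = 11: 11 == 11 is true
  number of stories ≤ 11: 11 ≤ 11 is true
  proposed use ∈ {agricultural, commercial, residential}: commercial is in the set → true
  lot coverage < 59%: 27 < 59 is true
Combine:
[1] true OR false OR true = true
[2.1] NOT true = false
[2.3] NOT false = true
[2] false OR false OR true = true
[3] true OR false = true
[4] false OR true = true
[5] false OR true = true
[6] true OR true OR true = true
[root] true AND true AND true AND true AND true AND true = true
Overall: true → issued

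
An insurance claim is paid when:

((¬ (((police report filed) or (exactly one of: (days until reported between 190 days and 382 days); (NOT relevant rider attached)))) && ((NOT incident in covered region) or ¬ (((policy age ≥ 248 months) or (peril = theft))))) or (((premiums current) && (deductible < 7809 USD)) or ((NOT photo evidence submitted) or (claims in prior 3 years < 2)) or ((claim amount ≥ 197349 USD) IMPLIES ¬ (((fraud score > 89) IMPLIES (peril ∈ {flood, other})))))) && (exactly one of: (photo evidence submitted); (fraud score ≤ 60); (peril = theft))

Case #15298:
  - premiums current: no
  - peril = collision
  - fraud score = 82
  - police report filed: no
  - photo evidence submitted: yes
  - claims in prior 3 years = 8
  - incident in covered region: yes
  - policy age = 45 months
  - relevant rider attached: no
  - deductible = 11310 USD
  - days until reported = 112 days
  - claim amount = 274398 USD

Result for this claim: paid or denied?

Atomic conditions:
  police report filed: no → false
  days until reported between 190 days and 382 days: 112 in [190, 382] is false
  NOT relevant rider attached: no → true
  NOT incident in covered region: yes → false
  policy age ≥ 248 months: 45 ≥ 248 is false
  peril = theft: collision == theft is false
  premiums current: no → false
  deductible < 7809 USD: 11310 < 7809 is false
  NOT photo evidence submitted: yes → false
  claims in prior 3 years < 2: 8 < 2 is false
  claim amount ≥ 197349 USD: 274398 ≥ 197349 is true
  fraud score > 89: 82 > 89 is false
  peril ∈ {flood, other}: collision is not in the set → false
  photo evidence submitted: yes → true
  fraud score ≤ 60: 82 ≤ 60 is false
Combine:
[1.1.1.1.2] exactly-one(false, true) = true
[1.1.1.1] false OR true = true
[1.1.1] NOT true = false
[1.1.2.2.1] false OR false = false
[1.1.2.2] NOT false = true
[1.1.2] false OR true = true
[1.1] false AND true = false
[1.2.1] false AND false = false
[1.2.2] false OR false = false
[1.2.3.2.1] false → false (antecedent false ⇒ implication holds) = true
[1.2.3.2] NOT true = false
[1.2.3] true → false = false
[1.2] false OR false OR false = false
[1] false OR false = false
[2] exactly-one(true, false, false) = true
[root] false AND true = false
Overall: false → denied

Denied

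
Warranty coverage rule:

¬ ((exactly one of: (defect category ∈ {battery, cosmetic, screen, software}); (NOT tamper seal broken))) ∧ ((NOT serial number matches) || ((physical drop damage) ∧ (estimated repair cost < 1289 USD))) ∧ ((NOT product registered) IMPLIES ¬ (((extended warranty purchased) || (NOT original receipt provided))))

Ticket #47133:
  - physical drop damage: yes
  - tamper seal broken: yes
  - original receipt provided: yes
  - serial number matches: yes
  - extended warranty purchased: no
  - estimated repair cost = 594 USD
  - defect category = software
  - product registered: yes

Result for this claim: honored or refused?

Atomic conditions:
  defect category ∈ {battery, cosmetic, screen, software}: software is in the set → true
  NOT tamper seal broken: yes → false
  NOT serial number matches: yes → false
  physical drop damage: yes → true
  estimated repair cost < 1289 USD: 594 < 1289 is true
  NOT product registered: yes → false
  extended warranty purchased: no → false
  NOT original receipt provided: yes → false
Combine:
[1.1] exactly-one(true, false) = true
[1] NOT true = false
[2.2] true AND true = true
[2] false OR true = true
[3.2.1] false OR false = false
[3.2] NOT false = true
[3] false → true (antecedent false ⇒ implication holds) = true
[root] false AND true AND true = false
Overall: false → refused

Refused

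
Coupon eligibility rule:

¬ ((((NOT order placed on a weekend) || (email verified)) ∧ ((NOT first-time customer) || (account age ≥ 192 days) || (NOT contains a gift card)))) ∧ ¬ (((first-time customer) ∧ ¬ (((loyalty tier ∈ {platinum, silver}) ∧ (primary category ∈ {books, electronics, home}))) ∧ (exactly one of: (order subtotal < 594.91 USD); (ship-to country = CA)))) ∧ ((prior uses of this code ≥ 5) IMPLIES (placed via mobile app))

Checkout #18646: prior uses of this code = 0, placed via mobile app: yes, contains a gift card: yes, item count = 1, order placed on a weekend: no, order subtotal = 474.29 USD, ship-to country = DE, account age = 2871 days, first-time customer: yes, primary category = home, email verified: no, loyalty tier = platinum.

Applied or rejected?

Rejected

Atomic conditions:
  NOT order placed on a weekend: no → true
  email verified: no → false
  NOT first-time customer: yes → false
  account age ≥ 192 days: 2871 ≥ 192 is true
  NOT contains a gift card: yes → false
  first-time customer: yes → true
  loyalty tier ∈ {platinum, silver}: platinum is in the set → true
  primary category ∈ {books, electronics, home}: home is in the set → true
  order subtotal < 594.91 USD: 474.29 < 594.91 is true
  ship-to country = CA: DE == CA is false
  prior uses of this code ≥ 5: 0 ≥ 5 is false
  placed via mobile app: yes → true
Combine:
[1.1.1] true OR false = true
[1.1.2] false OR true OR false = true
[1.1] true AND true = true
[1] NOT true = false
[2.1.2.1] true AND true = true
[2.1.2] NOT true = false
[2.1.3] exactly-one(true, false) = true
[2.1] true AND false AND true = false
[2] NOT false = true
[3] false → true (antecedent false ⇒ implication holds) = true
[root] false AND true AND true = false
Overall: false → rejected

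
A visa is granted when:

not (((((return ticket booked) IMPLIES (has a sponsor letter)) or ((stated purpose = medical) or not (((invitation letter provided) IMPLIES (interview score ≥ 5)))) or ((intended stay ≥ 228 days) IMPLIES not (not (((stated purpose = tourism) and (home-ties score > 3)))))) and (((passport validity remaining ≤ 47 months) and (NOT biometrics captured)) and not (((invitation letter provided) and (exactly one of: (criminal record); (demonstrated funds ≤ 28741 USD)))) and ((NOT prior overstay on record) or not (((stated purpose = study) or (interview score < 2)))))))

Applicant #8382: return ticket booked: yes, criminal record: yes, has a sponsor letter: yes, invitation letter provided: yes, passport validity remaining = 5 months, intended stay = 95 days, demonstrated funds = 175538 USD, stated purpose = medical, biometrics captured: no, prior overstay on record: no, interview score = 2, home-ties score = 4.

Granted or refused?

Atomic conditions:
  return ticket booked: yes → true
  has a sponsor letter: yes → true
  stated purpose = medical: medical == medical is true
  invitation letter provided: yes → true
  interview score ≥ 5: 2 ≥ 5 is false
  intended stay ≥ 228 days: 95 ≥ 228 is false
  stated purpose = tourism: medical == tourism is false
  home-ties score > 3: 4 > 3 is true
  passport validity remaining ≤ 47 months: 5 ≤ 47 is true
  NOT biometrics captured: no → true
  criminal record: yes → true
  demonstrated funds ≤ 28741 USD: 175538 ≤ 28741 is false
  NOT prior overstay on record: no → true
  stated purpose = study: medical == study is false
  interview score < 2: 2 < 2 is false
Combine:
[1.1.1] true → true = true
[1.1.2.2.1] true → false = false
[1.1.2.2] NOT false = true
[1.1.2] true OR true = true
[1.1.3.2.1.1] false AND true = false
[1.1.3.2.1] NOT false = true
[1.1.3.2] NOT true = false
[1.1.3] false → false (antecedent false ⇒ implication holds) = true
[1.1] true OR true OR true = true
[1.2.1] true AND true = true
[1.2.2.1.2] exactly-one(true, false) = true
[1.2.2.1] true AND true = true
[1.2.2] NOT true = false
[1.2.3.2.1] false OR false = false
[1.2.3.2] NOT false = true
[1.2.3] true OR true = true
[1.2] true AND false AND true = false
[1] true AND false = false
[root] NOT false = true
Overall: true → granted

Granted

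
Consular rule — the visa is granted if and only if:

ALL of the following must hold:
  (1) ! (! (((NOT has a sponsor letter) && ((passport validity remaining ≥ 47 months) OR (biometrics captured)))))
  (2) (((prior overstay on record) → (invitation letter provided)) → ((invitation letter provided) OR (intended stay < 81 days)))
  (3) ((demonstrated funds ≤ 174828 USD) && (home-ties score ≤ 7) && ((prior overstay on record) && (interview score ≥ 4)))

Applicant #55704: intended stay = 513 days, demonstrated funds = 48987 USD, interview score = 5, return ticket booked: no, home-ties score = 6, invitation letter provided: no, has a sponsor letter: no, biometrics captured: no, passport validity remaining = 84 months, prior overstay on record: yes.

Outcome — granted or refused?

Granted

Atomic conditions:
  NOT has a sponsor letter: no → true
  passport validity remaining ≥ 47 months: 84 ≥ 47 is true
  biometrics captured: no → false
  prior overstay on record: yes → true
  invitation letter provided: no → false
  intended stay < 81 days: 513 < 81 is false
  demonstrated funds ≤ 174828 USD: 48987 ≤ 174828 is true
  home-ties score ≤ 7: 6 ≤ 7 is true
  interview score ≥ 4: 5 ≥ 4 is true
Combine:
[1.1.1.2] true OR false = true
[1.1.1] true AND true = true
[1.1] NOT true = false
[1] NOT false = true
[2.1] true → false = false
[2.2] false OR false = false
[2] false → false (antecedent false ⇒ implication holds) = true
[3.3] true AND true = true
[3] true AND true AND true = true
[root] true AND true AND true = true
Overall: true → granted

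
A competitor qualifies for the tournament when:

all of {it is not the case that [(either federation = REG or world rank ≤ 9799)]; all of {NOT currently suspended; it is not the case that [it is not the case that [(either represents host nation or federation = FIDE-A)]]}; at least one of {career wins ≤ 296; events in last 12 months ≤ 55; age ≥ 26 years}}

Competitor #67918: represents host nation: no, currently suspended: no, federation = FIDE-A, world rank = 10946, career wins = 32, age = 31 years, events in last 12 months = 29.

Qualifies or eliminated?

Atomic conditions:
  federation = REG: FIDE-A == REG is false
  world rank ≤ 9799: 10946 ≤ 9799 is false
  NOT currently suspended: no → true
  represents host nation: no → false
  federation = FIDE-A: FIDE-A == FIDE-A is true
  career wins ≤ 296: 32 ≤ 296 is true
  events in last 12 months ≤ 55: 29 ≤ 55 is true
  age ≥ 26 years: 31 ≥ 26 is true
Combine:
[1.1] false OR false = false
[1] NOT false = true
[2.2.1.1] false OR true = true
[2.2.1] NOT true = false
[2.2] NOT false = true
[2] true AND true = true
[3] true OR true OR true = true
[root] true AND true AND true = true
Overall: true → qualifies

Qualifies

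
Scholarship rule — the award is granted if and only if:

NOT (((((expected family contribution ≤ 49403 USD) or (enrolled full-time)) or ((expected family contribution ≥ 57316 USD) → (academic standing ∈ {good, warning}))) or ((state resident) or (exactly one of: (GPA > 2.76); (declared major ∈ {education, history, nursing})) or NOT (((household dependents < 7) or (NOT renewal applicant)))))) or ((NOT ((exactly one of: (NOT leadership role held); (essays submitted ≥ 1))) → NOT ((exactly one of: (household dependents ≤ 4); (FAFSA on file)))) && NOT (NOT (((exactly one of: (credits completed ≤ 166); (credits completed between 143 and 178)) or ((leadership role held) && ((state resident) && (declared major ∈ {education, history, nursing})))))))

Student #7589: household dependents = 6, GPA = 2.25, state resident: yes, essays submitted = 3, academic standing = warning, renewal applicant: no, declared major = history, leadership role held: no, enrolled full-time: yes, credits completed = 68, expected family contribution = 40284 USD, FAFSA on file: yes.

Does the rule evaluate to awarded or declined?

Atomic conditions:
  expected family contribution ≤ 49403 USD: 40284 ≤ 49403 is true
  enrolled full-time: yes → true
  expected family contribution ≥ 57316 USD: 40284 ≥ 57316 is false
  academic standing ∈ {good, warning}: warning is in the set → true
  state resident: yes → true
  GPA > 2.76: 2.25 > 2.76 is false
  declared major ∈ {education, history, nursing}: history is in the set → true
  household dependents < 7: 6 < 7 is true
  NOT renewal applicant: no → true
  NOT leadership role held: no → true
  essays submitted ≥ 1: 3 ≥ 1 is true
  household dependents ≤ 4: 6 ≤ 4 is false
  FAFSA on file: yes → true
  credits completed ≤ 166: 68 ≤ 166 is true
  credits completed between 143 and 178: 68 in [143, 178] is false
  leadership role held: no → false
Combine:
[1.1.1.1] true OR true = true
[1.1.1.2] false → true (antecedent false ⇒ implication holds) = true
[1.1.1] true OR true = true
[1.1.2.2] exactly-one(false, true) = true
[1.1.2.3.1] true OR true = true
[1.1.2.3] NOT true = false
[1.1.2] true OR true OR false = true
[1.1] true OR true = true
[1] NOT true = false
[2.1.1.1] exactly-one(true, true) = false
[2.1.1] NOT false = true
[2.1.2.1] exactly-one(false, true) = true
[2.1.2] NOT true = false
[2.1] true → false = false
[2.2.1.1.1] exactly-one(true, false) = true
[2.2.1.1.2.2] true AND true = true
[2.2.1.1.2] false AND true = false
[2.2.1.1] true OR false = true
[2.2.1] NOT true = false
[2.2] NOT false = true
[2] false AND true = false
[root] false OR false = false
Overall: false → declined

Declined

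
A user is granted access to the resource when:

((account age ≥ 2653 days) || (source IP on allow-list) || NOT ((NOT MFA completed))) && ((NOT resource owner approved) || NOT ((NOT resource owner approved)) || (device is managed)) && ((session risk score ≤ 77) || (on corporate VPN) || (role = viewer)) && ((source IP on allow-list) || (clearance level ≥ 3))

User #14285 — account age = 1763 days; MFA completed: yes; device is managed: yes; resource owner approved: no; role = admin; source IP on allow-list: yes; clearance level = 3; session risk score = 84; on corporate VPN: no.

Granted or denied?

Atomic conditions:
  account age ≥ 2653 days: 1763 ≥ 2653 is false
  source IP on allow-list: yes → true
  NOT MFA completed: yes → false
  NOT resource owner approved: no → true
  device is managed: yes → true
  session risk score ≤ 77: 84 ≤ 77 is false
  on corporate VPN: no → false
  role = viewer: admin == viewer is false
  clearance level ≥ 3: 3 ≥ 3 is true
Combine:
[1.3] NOT false = true
[1] false OR true OR true = true
[2.2] NOT true = false
[2] true OR false OR true = true
[3] false OR false OR false = false
[4] true OR true = true
[root] true AND true AND false AND true = false
Overall: false → denied

Denied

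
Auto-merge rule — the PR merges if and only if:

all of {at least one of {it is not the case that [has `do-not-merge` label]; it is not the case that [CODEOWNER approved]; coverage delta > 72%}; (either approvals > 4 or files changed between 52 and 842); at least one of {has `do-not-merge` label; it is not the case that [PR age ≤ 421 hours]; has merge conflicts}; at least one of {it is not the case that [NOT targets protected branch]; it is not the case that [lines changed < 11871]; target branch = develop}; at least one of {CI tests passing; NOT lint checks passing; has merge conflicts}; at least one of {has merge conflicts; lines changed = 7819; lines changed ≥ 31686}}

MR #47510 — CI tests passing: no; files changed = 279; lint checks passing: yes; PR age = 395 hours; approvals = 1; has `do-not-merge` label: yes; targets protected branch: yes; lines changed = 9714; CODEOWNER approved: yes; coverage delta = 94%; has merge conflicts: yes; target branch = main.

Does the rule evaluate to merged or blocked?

Atomic conditions:
  has `do-not-merge` label: yes → true
  CODEOWNER approved: yes → true
  coverage delta > 72%: 94 > 72 is true
  approvals > 4: 1 > 4 is false
  files changed between 52 and 842: 279 in [52, 842] is true
  PR age ≤ 421 hours: 395 ≤ 421 is true
  has merge conflicts: yes → true
  NOT targets protected branch: yes → false
  lines changed < 11871: 9714 < 11871 is true
  target branch = develop: main == develop is false
  CI tests passing: no → false
  NOT lint checks passing: yes → false
  lines changed = 7819: 9714 == 7819 is false
  lines changed ≥ 31686: 9714 ≥ 31686 is false
Combine:
[1.1] NOT true = false
[1.2] NOT true = false
[1] false OR false OR true = true
[2] false OR true = true
[3.2] NOT true = false
[3] true OR false OR true = true
[4.1] NOT false = true
[4.2] NOT true = false
[4] true OR false OR false = true
[5] false OR false OR true = true
[6] true OR false OR false = true
[root] true AND true AND true AND true AND true AND true = true
Overall: true → merged

Merged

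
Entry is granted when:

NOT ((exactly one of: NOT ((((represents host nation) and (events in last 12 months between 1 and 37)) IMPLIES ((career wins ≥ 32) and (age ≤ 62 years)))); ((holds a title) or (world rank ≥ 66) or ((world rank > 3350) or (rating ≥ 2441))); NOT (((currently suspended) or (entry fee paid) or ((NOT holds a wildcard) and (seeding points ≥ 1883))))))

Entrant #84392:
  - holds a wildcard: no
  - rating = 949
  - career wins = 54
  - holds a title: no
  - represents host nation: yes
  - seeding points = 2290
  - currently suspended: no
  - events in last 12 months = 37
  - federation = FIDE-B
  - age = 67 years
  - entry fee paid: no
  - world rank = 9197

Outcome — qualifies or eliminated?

Atomic conditions:
  represents host nation: yes → true
  events in last 12 months between 1 and 37: 37 in [1, 37] is true
  career wins ≥ 32: 54 ≥ 32 is true
  age ≤ 62 years: 67 ≤ 62 is false
  holds a title: no → false
  world rank ≥ 66: 9197 ≥ 66 is true
  world rank > 3350: 9197 > 3350 is true
  rating ≥ 2441: 949 ≥ 2441 is false
  currently suspended: no → false
  entry fee paid: no → false
  NOT holds a wildcard: no → true
  seeding points ≥ 1883: 2290 ≥ 1883 is true
Combine:
[1.1.1.1] true AND true = true
[1.1.1.2] true AND false = false
[1.1.1] true → false = false
[1.1] NOT false = true
[1.2.3] true OR false = true
[1.2] false OR true OR true = true
[1.3.1.3] true AND true = true
[1.3.1] false OR false OR true = true
[1.3] NOT true = false
[1] exactly-one(true, true, false) = false
[root] NOT false = true
Overall: true → qualifies

Qualifies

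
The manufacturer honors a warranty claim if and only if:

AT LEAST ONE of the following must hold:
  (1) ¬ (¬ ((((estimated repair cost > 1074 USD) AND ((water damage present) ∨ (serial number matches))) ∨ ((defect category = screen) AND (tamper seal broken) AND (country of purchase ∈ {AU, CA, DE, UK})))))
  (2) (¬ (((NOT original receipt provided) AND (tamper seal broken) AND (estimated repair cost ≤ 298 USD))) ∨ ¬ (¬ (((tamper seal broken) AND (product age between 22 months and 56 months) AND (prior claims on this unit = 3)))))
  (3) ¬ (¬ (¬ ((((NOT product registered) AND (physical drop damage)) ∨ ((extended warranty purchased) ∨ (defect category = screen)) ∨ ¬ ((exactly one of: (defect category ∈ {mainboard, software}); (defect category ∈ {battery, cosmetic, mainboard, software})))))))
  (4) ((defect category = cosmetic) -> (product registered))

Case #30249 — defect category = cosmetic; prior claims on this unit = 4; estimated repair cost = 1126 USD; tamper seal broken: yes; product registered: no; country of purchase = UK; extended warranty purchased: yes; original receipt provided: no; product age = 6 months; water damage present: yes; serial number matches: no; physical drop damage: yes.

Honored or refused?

Atomic conditions:
  estimated repair cost > 1074 USD: 1126 > 1074 is true
  water damage present: yes → true
  serial number matches: no → false
  defect category = screen: cosmetic == screen is false
  tamper seal broken: yes → true
  country of purchase ∈ {AU, CA, DE, UK}: UK is in the set → true
  NOT original receipt provided: no → true
  estimated repair cost ≤ 298 USD: 1126 ≤ 298 is false
  product age between 22 months and 56 months: 6 in [22, 56] is false
  prior claims on this unit = 3: 4 == 3 is false
  NOT product registered: no → true
  physical drop damage: yes → true
  extended warranty purchased: yes → true
  defect category ∈ {mainboard, software}: cosmetic is not in the set → false
  defect category ∈ {battery, cosmetic, mainboard, software}: cosmetic is in the set → true
  defect category = cosmetic: cosmetic == cosmetic is true
  product registered: no → false
Combine:
[1.1.1.1.2] true OR false = true
[1.1.1.1] true AND true = true
[1.1.1.2] false AND true AND true = false
[1.1.1] true OR false = true
[1.1] NOT true = false
[1] NOT false = true
[2.1.1] true AND true AND false = false
[2.1] NOT false = true
[2.2.1.1] true AND false AND false = false
[2.2.1] NOT false = true
[2.2] NOT true = false
[2] true OR false = true
[3.1.1.1.1] true AND true = true
[3.1.1.1.2] true OR false = true
[3.1.1.1.3.1] exactly-one(false, true) = true
[3.1.1.1.3] NOT true = false
[3.1.1.1] true OR true OR false = true
[3.1.1] NOT true = false
[3.1] NOT false = true
[3] NOT true = false
[4] true → false = false
[root] true OR true OR false OR false = true
Overall: true → honored

Honored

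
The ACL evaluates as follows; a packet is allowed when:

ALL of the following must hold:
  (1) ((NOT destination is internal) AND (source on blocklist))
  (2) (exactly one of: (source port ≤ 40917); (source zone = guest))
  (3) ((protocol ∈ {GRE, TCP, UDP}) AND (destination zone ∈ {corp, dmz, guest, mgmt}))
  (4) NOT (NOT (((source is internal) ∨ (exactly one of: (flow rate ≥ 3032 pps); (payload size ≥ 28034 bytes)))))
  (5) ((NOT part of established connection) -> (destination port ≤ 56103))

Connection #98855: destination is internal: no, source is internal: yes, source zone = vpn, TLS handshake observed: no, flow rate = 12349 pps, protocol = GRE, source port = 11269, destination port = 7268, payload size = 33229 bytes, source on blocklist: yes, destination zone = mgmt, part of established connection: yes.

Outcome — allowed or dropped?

Allowed

Atomic conditions:
  NOT destination is internal: no → true
  source on blocklist: yes → true
  source port ≤ 40917: 11269 ≤ 40917 is true
  source zone = guest: vpn == guest is false
  protocol ∈ {GRE, TCP, UDP}: GRE is in the set → true
  destination zone ∈ {corp, dmz, guest, mgmt}: mgmt is in the set → true
  source is internal: yes → true
  flow rate ≥ 3032 pps: 12349 ≥ 3032 is true
  payload size ≥ 28034 bytes: 33229 ≥ 28034 is true
  NOT part of established connection: yes → false
  destination port ≤ 56103: 7268 ≤ 56103 is true
Combine:
[1] true AND true = true
[2] exactly-one(true, false) = true
[3] true AND true = true
[4.1.1.2] exactly-one(true, true) = false
[4.1.1] true OR false = true
[4.1] NOT true = false
[4] NOT false = true
[5] false → true (antecedent false ⇒ implication holds) = true
[root] true AND true AND true AND true AND true = true
Overall: true → allowed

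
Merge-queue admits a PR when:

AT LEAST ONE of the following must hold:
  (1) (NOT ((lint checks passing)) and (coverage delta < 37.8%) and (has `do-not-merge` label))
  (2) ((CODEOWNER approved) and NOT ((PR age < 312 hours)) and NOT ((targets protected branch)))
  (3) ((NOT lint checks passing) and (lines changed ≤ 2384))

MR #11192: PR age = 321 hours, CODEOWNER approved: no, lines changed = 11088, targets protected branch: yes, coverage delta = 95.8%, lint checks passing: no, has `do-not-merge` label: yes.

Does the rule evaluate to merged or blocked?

Atomic conditions:
  lint checks passing: no → false
  coverage delta < 37.8%: 95.8 < 37.8 is false
  has `do-not-merge` label: yes → true
  CODEOWNER approved: no → false
  PR age < 312 hours: 321 < 312 is false
  targets protected branch: yes → true
  NOT lint checks passing: no → true
  lines changed ≤ 2384: 11088 ≤ 2384 is false
Combine:
[1.1] NOT false = true
[1] true AND false AND true = false
[2.2] NOT false = true
[2.3] NOT true = false
[2] false AND true AND false = false
[3] true AND false = false
[root] false OR false OR false = false
Overall: false → blocked

Blocked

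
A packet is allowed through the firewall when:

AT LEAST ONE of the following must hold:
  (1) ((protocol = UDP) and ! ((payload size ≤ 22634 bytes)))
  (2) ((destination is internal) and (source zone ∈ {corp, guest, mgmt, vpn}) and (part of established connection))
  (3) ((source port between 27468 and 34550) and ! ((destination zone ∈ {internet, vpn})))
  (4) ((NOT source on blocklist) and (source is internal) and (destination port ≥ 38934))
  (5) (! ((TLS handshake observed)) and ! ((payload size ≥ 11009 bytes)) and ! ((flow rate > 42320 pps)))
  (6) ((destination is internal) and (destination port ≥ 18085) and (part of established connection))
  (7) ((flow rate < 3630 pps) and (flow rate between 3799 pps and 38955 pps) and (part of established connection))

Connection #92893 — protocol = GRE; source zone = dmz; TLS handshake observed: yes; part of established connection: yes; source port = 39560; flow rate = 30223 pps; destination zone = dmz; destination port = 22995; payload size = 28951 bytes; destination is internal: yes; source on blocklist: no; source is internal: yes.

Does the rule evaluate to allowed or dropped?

Allowed

Atomic conditions:
  protocol = UDP: GRE == UDP is false
  payload size ≤ 22634 bytes: 28951 ≤ 22634 is false
  destination is internal: yes → true
  source zone ∈ {corp, guest, mgmt, vpn}: dmz is not in the set → false
  part of established connection: yes → true
  source port between 27468 and 34550: 39560 in [27468, 34550] is false
  destination zone ∈ {internet, vpn}: dmz is not in the set → false
  NOT source on blocklist: no → true
  source is internal: yes → true
  destination port ≥ 38934: 22995 ≥ 38934 is false
  TLS handshake observed: yes → true
  payload size ≥ 11009 bytes: 28951 ≥ 11009 is true
  flow rate > 42320 pps: 30223 > 42320 is false
  destination port ≥ 18085: 22995 ≥ 18085 is true
  flow rate < 3630 pps: 30223 < 3630 is false
  flow rate between 3799 pps and 38955 pps: 30223 in [3799, 38955] is true
Combine:
[1.2] NOT false = true
[1] false AND true = false
[2] true AND false AND true = false
[3.2] NOT false = true
[3] false AND true = false
[4] true AND true AND false = false
[5.1] NOT true = false
[5.2] NOT true = false
[5.3] NOT false = true
[5] false AND false AND true = false
[6] true AND true AND true = true
[7] false AND true AND true = false
[root] false OR false OR false OR false OR false OR true OR false = true
Overall: true → allowed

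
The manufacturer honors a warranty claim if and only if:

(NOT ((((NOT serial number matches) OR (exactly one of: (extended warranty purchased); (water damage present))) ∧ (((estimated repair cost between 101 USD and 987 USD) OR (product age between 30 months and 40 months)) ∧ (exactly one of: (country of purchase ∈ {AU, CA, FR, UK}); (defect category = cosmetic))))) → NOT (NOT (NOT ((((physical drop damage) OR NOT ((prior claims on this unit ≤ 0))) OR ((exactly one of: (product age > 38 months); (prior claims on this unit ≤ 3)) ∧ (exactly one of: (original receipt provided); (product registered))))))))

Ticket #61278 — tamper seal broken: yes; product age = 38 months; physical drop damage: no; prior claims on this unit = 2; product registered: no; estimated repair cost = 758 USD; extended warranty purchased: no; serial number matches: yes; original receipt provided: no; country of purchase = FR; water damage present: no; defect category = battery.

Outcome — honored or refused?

Refused

Atomic conditions:
  NOT serial number matches: yes → false
  extended warranty purchased: no → false
  water damage present: no → false
  estimated repair cost between 101 USD and 987 USD: 758 in [101, 987] is true
  product age between 30 months and 40 months: 38 in [30, 40] is true
  country of purchase ∈ {AU, CA, FR, UK}: FR is in the set → true
  defect category = cosmetic: battery == cosmetic is false
  physical drop damage: no → false
  prior claims on this unit ≤ 0: 2 ≤ 0 is false
  product age > 38 months: 38 > 38 is false
  prior claims on this unit ≤ 3: 2 ≤ 3 is true
  original receipt provided: no → false
  product registered: no → false
Combine:
[1.1.1.2] exactly-one(false, false) = false
[1.1.1] false OR false = false
[1.1.2.1] true OR true = true
[1.1.2.2] exactly-one(true, false) = true
[1.1.2] true AND true = true
[1.1] false AND true = false
[1] NOT false = true
[2.1.1.1.1.2] NOT false = true
[2.1.1.1.1] false OR true = true
[2.1.1.1.2.1] exactly-one(false, true) = true
[2.1.1.1.2.2] exactly-one(false, false) = false
[2.1.1.1.2] true AND false = false
[2.1.1.1] true OR false = true
[2.1.1] NOT true = false
[2.1] NOT false = true
[2] NOT true = false
[root] true → false = false
Overall: false → refused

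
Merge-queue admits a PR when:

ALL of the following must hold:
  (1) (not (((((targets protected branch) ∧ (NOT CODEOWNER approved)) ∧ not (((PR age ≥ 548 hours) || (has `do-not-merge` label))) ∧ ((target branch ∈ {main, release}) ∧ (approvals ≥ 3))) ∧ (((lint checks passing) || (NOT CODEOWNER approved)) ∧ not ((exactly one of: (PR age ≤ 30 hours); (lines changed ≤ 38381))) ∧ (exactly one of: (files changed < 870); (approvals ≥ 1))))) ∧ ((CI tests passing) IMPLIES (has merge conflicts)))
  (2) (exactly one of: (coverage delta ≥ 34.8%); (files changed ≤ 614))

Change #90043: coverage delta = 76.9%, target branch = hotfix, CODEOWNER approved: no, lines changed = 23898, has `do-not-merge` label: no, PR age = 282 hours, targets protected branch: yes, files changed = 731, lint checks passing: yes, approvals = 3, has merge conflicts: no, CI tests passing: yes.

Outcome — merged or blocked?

Blocked

Atomic conditions:
  targets protected branch: yes → true
  NOT CODEOWNER approved: no → true
  PR age ≥ 548 hours: 282 ≥ 548 is false
  has `do-not-merge` label: no → false
  target branch ∈ {main, release}: hotfix is not in the set → false
  approvals ≥ 3: 3 ≥ 3 is true
  lint checks passing: yes → true
  PR age ≤ 30 hours: 282 ≤ 30 is false
  lines changed ≤ 38381: 23898 ≤ 38381 is true
  files changed < 870: 731 < 870 is true
  approvals ≥ 1: 3 ≥ 1 is true
  CI tests passing: yes → true
  has merge conflicts: no → false
  coverage delta ≥ 34.8%: 76.9 ≥ 34.8 is true
  files changed ≤ 614: 731 ≤ 614 is false
Combine:
[1.1.1.1.1] true AND true = true
[1.1.1.1.2.1] false OR false = false
[1.1.1.1.2] NOT false = true
[1.1.1.1.3] false AND true = false
[1.1.1.1] true AND true AND false = false
[1.1.1.2.1] true OR true = true
[1.1.1.2.2.1] exactly-one(false, true) = true
[1.1.1.2.2] NOT true = false
[1.1.1.2.3] exactly-one(true, true) = false
[1.1.1.2] true AND false AND false = false
[1.1.1] false AND false = false
[1.1] NOT false = true
[1.2] true → false = false
[1] true AND false = false
[2] exactly-one(true, false) = true
[root] false AND true = false
Overall: false → blocked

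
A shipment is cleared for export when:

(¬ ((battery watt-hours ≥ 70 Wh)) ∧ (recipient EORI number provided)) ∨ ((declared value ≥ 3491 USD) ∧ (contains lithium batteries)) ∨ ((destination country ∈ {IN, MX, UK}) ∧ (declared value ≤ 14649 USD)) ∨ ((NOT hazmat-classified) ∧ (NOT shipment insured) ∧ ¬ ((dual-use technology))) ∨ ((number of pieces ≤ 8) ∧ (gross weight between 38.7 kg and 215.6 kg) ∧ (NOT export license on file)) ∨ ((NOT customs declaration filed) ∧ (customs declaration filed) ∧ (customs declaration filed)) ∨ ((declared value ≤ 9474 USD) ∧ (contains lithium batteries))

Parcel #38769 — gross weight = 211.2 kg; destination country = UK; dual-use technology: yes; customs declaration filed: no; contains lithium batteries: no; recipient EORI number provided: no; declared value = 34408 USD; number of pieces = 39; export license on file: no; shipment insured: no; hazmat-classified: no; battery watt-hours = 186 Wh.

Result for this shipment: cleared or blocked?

Atomic conditions:
  battery watt-hours ≥ 70 Wh: 186 ≥ 70 is true
  recipient EORI number provided: no → false
  declared value ≥ 3491 USD: 34408 ≥ 3491 is true
  contains lithium batteries: no → false
  destination country ∈ {IN, MX, UK}: UK is in the set → true
  declared value ≤ 14649 USD: 34408 ≤ 14649 is false
  NOT hazmat-classified: no → true
  NOT shipment insured: no → true
  dual-use technology: yes → true
  number of pieces ≤ 8: 39 ≤ 8 is false
  gross weight between 38.7 kg and 215.6 kg: 211.2 in [38.7, 215.6] is true
  NOT export license on file: no → true
  NOT customs declaration filed: no → true
  customs declaration filed: no → false
  declared value ≤ 9474 USD: 34408 ≤ 9474 is false
Combine:
[1.1] NOT true = false
[1] false AND false = false
[2] true AND false = false
[3] true AND false = false
[4.3] NOT true = false
[4] true AND true AND false = false
[5] false AND true AND true = false
[6] true AND false AND false = false
[7] false AND false = false
[root] false OR false OR false OR false OR false OR false OR false = false
Overall: false → blocked

Blocked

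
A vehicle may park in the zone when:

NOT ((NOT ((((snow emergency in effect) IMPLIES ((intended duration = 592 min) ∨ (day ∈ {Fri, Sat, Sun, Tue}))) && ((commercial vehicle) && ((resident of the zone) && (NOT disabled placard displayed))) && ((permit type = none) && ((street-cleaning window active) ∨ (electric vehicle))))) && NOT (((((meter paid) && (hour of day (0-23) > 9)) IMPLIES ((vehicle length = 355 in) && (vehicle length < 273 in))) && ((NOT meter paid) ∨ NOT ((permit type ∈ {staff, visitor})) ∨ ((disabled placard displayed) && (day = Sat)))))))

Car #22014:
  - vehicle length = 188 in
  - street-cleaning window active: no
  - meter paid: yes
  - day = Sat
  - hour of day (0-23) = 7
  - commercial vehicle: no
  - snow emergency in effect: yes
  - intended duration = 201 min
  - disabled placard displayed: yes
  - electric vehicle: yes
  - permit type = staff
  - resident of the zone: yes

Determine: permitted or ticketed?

Permitted

Atomic conditions:
  snow emergency in effect: yes → true
  intended duration = 592 min: 201 == 592 is false
  day ∈ {Fri, Sat, Sun, Tue}: Sat is in the set → true
  commercial vehicle: no → false
  resident of the zone: yes → true
  NOT disabled placard displayed: yes → false
  permit type = none: staff == none is false
  street-cleaning window active: no → false
  electric vehicle: yes → true
  meter paid: yes → true
  hour of day (0-23) > 9: 7 > 9 is false
  vehicle length = 355 in: 188 == 355 is false
  vehicle length < 273 in: 188 < 273 is true
  NOT meter paid: yes → false
  permit type ∈ {staff, visitor}: staff is in the set → true
  disabled placard displayed: yes → true
  day = Sat: Sat == Sat is true
Combine:
[1.1.1.1.2] false OR true = true
[1.1.1.1] true → true = true
[1.1.1.2.2] true AND false = false
[1.1.1.2] false AND false = false
[1.1.1.3.2] false OR true = true
[1.1.1.3] false AND true = false
[1.1.1] true AND false AND false = false
[1.1] NOT false = true
[1.2.1.1.1] true AND false = false
[1.2.1.1.2] false AND true = false
[1.2.1.1] false → false (antecedent false ⇒ implication holds) = true
[1.2.1.2.2] NOT true = false
[1.2.1.2.3] true AND true = true
[1.2.1.2] false OR false OR true = true
[1.2.1] true AND true = true
[1.2] NOT true = false
[1] true AND false = false
[root] NOT false = true
Overall: true → permitted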